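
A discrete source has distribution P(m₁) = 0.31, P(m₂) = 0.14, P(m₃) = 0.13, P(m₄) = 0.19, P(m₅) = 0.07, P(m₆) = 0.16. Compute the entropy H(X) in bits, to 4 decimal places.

H = −Σ pᵢ log₂ pᵢ.
−0.31·log₂(0.31) = 0.5238
−0.14·log₂(0.14) = 0.3971
−0.13·log₂(0.13) = 0.3826
−0.19·log₂(0.19) = 0.4552
−0.07·log₂(0.07) = 0.2686
−0.16·log₂(0.16) = 0.4230
Sum ≈ 2.4503 → 2.4503 bits.

2.4503 bits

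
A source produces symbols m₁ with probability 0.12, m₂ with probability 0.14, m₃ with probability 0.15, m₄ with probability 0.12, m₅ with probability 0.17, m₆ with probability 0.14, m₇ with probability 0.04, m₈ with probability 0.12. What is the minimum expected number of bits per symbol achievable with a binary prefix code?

2.99 bits/symbol

Repeatedly combine the two least-probable nodes; the expected code length is the sum of the merged weights.
merge 1/25 + 3/25 → 4/25
merge 3/25 + 3/25 → 6/25
merge 7/50 + 7/50 → 7/25
merge 3/20 + 4/25 → 31/100
merge 17/100 + 6/25 → 41/100
merge 7/25 + 31/100 → 59/100
merge 41/100 + 59/100 → 1
L = 4/25 + 6/25 + 7/25 + 31/100 + 41/100 + 59/100 + 1 = 299/100 = 2.99 bits/symbol.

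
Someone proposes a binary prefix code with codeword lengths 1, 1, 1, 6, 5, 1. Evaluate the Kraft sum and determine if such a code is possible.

2.046875; no

With common denominator 2^6 = 64: Σ 2^(−ℓᵢ) = 32/64 + 32/64 + 32/64 + 1/64 + 2/64 + 32/64 = 131/64 = 2.046875.
Kraft's inequality requires Σ ≤ 1; here Σ = 2.046875 > 1, so no such prefix code exists.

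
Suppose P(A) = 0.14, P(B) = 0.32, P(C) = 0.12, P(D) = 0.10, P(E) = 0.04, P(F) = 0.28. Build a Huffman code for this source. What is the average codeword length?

2.4 bits/symbol

Repeatedly combine the two least-probable nodes; the expected code length is the sum of the merged weights.
merge 1/25 + 1/10 → 7/50
merge 3/25 + 7/50 → 13/50
merge 7/50 + 13/50 → 2/5
merge 7/25 + 8/25 → 3/5
merge 2/5 + 3/5 → 1
L = 7/50 + 13/50 + 2/5 + 3/5 + 1 = 12/5 = 2.4 bits/symbol.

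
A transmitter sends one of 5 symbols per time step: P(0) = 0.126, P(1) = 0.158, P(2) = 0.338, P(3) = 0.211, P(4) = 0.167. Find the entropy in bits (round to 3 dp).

H = −Σ pᵢ log₂ pᵢ.
−0.126·log₂(0.126) = 0.3766
−0.158·log₂(0.158) = 0.4206
−0.338·log₂(0.338) = 0.5289
−0.211·log₂(0.211) = 0.4736
−0.167·log₂(0.167) = 0.4312
Sum ≈ 2.2309 → 2.231 bits.

2.231 bits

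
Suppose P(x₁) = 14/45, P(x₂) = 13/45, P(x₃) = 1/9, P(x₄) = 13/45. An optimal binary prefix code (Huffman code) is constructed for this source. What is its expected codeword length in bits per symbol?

2 bits/symbol

Repeatedly combine the two least-probable nodes; the expected code length is the sum of the merged weights.
merge 1/9 + 13/45 → 2/5
merge 13/45 + 14/45 → 3/5
merge 2/5 + 3/5 → 1
L = 2/5 + 3/5 + 1 = 2 bits/symbol.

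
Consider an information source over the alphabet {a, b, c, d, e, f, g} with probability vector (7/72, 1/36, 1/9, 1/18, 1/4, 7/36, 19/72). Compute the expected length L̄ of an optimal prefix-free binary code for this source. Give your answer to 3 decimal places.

Repeatedly combine the two least-probable nodes; the expected code length is the sum of the merged weights.
merge 1/36 + 1/18 → 1/12
merge 1/12 + 7/72 → 13/72
merge 1/9 + 13/72 → 7/24
merge 7/36 + 1/4 → 4/9
merge 19/72 + 7/24 → 5/9
merge 4/9 + 5/9 → 1
L = 1/12 + 13/72 + 7/24 + 4/9 + 5/9 + 1 = 23/9 ≈ 2.556 bits/symbol.

2.556 bits/symbol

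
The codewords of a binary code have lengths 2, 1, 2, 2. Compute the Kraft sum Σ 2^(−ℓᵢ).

With common denominator 2^2 = 4: Σ 2^(−ℓᵢ) = 1/4 + 2/4 + 1/4 + 1/4 = 5/4 = 1.25.

1.25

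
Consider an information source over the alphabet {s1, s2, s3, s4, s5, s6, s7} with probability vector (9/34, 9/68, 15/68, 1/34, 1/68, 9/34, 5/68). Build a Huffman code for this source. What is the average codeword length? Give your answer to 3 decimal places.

2.412 bits/symbol

Repeatedly combine the two least-probable nodes; the expected code length is the sum of the merged weights.
merge 1/68 + 1/34 → 3/68
merge 3/68 + 5/68 → 2/17
merge 2/17 + 9/68 → 1/4
merge 15/68 + 1/4 → 8/17
merge 9/34 + 9/34 → 9/17
merge 8/17 + 9/17 → 1
L = 3/68 + 2/17 + 1/4 + 8/17 + 9/17 + 1 = 41/17 ≈ 2.412 bits/symbol.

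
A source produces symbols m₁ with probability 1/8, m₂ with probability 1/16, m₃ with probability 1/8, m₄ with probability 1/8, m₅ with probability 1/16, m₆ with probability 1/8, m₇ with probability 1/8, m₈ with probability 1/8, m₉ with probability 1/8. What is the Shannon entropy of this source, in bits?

3.125 bits

Each probability is a power of 1/2, so log₂(1/p) is an integer.
H = Σ p·log₂(1/p) = 1/8·3 + 1/16·4 + 1/8·3 + 1/8·3 + 1/16·4 + 1/8·3 + 1/8·3 + 1/8·3 + 1/8·3 = 3.125 bits.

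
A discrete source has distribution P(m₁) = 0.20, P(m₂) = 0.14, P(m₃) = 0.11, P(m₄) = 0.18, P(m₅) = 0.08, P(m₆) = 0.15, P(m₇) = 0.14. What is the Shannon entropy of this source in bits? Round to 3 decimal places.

H = −Σ pᵢ log₂ pᵢ.
−0.20·log₂(0.20) = 0.4644
−0.14·log₂(0.14) = 0.3971
−0.11·log₂(0.11) = 0.3503
−0.18·log₂(0.18) = 0.4453
−0.08·log₂(0.08) = 0.2915
−0.15·log₂(0.15) = 0.4105
−0.14·log₂(0.14) = 0.3971
Sum ≈ 2.7563 → 2.756 bits.

2.756 bits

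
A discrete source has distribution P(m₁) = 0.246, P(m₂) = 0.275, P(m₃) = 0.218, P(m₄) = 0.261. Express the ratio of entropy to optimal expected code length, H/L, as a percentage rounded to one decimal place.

99.7%

Entropy H = −Σ p log₂ p ≈ 1.9948 bits.
Huffman merges: 109/500+123/500→58/125; 261/1000+11/40→67/125; 58/125+67/125→1. L = 2 ≈ 2.0000.
Efficiency = H/L = 1.9948/2.0000 = 99.7%.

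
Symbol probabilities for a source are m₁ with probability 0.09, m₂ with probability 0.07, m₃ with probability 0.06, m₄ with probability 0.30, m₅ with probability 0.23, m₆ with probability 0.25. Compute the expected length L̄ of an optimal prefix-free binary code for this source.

2.35 bits/symbol

Repeatedly combine the two least-probable nodes; the expected code length is the sum of the merged weights.
merge 3/50 + 7/100 → 13/100
merge 9/100 + 13/100 → 11/50
merge 11/50 + 23/100 → 9/20
merge 1/4 + 3/10 → 11/20
merge 9/20 + 11/20 → 1
L = 13/100 + 11/50 + 9/20 + 11/20 + 1 = 47/20 = 2.35 bits/symbol.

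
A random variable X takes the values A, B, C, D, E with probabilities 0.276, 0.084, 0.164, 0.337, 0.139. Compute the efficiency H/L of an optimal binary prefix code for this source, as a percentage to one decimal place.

97.4%

Entropy H = −Σ p log₂ p ≈ 2.1650 bits.
Huffman merges: 21/250+139/1000→223/1000; 41/250+223/1000→387/1000; 69/250+337/1000→613/1000; 387/1000+613/1000→1. L = 2223/1000 ≈ 2.2230.
Efficiency = H/L = 2.1650/2.2230 = 97.4%.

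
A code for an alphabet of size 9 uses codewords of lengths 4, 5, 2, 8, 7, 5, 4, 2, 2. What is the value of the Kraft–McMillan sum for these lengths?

With common denominator 2^8 = 256: Σ 2^(−ℓᵢ) = 16/256 + 8/256 + 64/256 + 1/256 + 2/256 + 8/256 + 16/256 + 64/256 + 64/256 = 243/256 = 0.94921875.

0.94921875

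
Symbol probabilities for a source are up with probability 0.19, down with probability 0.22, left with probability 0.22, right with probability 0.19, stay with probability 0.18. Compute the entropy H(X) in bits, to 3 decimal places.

2.317 bits

H = −Σ pᵢ log₂ pᵢ.
−0.19·log₂(0.19) = 0.4552
−0.22·log₂(0.22) = 0.4806
−0.22·log₂(0.22) = 0.4806
−0.19·log₂(0.19) = 0.4552
−0.18·log₂(0.18) = 0.4453
Sum ≈ 2.3169 → 2.317 bits.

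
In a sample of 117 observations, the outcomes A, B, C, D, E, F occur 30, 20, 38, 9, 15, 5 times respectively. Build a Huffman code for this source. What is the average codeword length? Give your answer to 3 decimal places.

Probabilities are the counts divided by 117.
Repeatedly combine the two least-probable nodes; the expected code length is the sum of the merged weights.
merge 5/117 + 1/13 → 14/117
merge 14/117 + 5/39 → 29/117
merge 20/117 + 29/117 → 49/117
merge 10/39 + 38/117 → 68/117
merge 49/117 + 68/117 → 1
L = 14/117 + 29/117 + 49/117 + 68/117 + 1 = 277/117 ≈ 2.368 bits/symbol.

2.368 bits/symbol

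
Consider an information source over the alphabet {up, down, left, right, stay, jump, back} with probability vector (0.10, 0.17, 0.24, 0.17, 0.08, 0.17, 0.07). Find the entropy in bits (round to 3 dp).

H = −Σ pᵢ log₂ pᵢ.
−0.10·log₂(0.10) = 0.3322
−0.17·log₂(0.17) = 0.4346
−0.24·log₂(0.24) = 0.4941
−0.17·log₂(0.17) = 0.4346
−0.08·log₂(0.08) = 0.2915
−0.17·log₂(0.17) = 0.4346
−0.07·log₂(0.07) = 0.2686
Sum ≈ 2.6902 → 2.690 bits.

2.690 bits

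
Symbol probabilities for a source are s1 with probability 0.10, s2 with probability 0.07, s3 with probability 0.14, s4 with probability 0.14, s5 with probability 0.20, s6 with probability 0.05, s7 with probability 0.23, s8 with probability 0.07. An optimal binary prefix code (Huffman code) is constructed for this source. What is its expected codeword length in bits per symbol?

2.86 bits/symbol

Repeatedly combine the two least-probable nodes; the expected code length is the sum of the merged weights.
merge 1/20 + 7/100 → 3/25
merge 7/100 + 1/10 → 17/100
merge 3/25 + 7/50 → 13/50
merge 7/50 + 17/100 → 31/100
merge 1/5 + 23/100 → 43/100
merge 13/50 + 31/100 → 57/100
merge 43/100 + 57/100 → 1
L = 3/25 + 17/100 + 13/50 + 31/100 + 43/100 + 57/100 + 1 = 143/50 = 2.86 bits/symbol.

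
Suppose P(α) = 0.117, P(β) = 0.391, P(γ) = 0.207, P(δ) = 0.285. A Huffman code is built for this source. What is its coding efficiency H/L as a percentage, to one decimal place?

97.2%

Entropy H = −Σ p log₂ p ≈ 1.8784 bits.
Huffman merges: 117/1000+207/1000→81/250; 57/200+81/250→609/1000; 391/1000+609/1000→1. L = 1933/1000 ≈ 1.9330.
Efficiency = H/L = 1.8784/1.9330 = 97.2%.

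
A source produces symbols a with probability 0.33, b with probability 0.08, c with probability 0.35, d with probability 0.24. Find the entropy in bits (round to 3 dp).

1.844 bits

H = −Σ pᵢ log₂ pᵢ.
−0.33·log₂(0.33) = 0.5278
−0.08·log₂(0.08) = 0.2915
−0.35·log₂(0.35) = 0.5301
−0.24·log₂(0.24) = 0.4941
Sum ≈ 1.8436 → 1.844 bits.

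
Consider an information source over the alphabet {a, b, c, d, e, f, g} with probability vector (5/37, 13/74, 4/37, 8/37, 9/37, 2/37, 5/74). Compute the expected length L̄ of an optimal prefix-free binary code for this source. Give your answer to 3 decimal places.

2.662 bits/symbol

Repeatedly combine the two least-probable nodes; the expected code length is the sum of the merged weights.
merge 2/37 + 5/74 → 9/74
merge 4/37 + 9/74 → 17/74
merge 5/37 + 13/74 → 23/74
merge 8/37 + 17/74 → 33/74
merge 9/37 + 23/74 → 41/74
merge 33/74 + 41/74 → 1
L = 9/74 + 17/74 + 23/74 + 33/74 + 41/74 + 1 = 197/74 ≈ 2.662 bits/symbol.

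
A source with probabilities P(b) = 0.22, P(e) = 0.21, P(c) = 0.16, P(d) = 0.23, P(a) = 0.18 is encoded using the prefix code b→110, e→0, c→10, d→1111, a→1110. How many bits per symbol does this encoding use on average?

2.83 bits/symbol

L̄ = Σ pᵢ·ℓᵢ = 0.22·3 + 0.21·1 + 0.16·2 + 0.23·4 + 0.18·4 = 2.83 bits/symbol.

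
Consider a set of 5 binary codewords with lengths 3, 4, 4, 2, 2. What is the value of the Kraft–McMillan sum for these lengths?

0.75

With common denominator 2^4 = 16: Σ 2^(−ℓᵢ) = 2/16 + 1/16 + 1/16 + 4/16 + 4/16 = 12/16 = 0.75.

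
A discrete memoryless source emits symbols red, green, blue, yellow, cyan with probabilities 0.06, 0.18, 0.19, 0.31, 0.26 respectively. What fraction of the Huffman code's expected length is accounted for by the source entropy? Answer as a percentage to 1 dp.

Entropy H = −Σ p log₂ p ≈ 2.1732 bits.
Huffman merges: 3/50+9/50→6/25; 19/100+6/25→43/100; 13/50+31/100→57/100; 43/100+57/100→1. L = 56/25 ≈ 2.2400.
Efficiency = H/L = 2.1732/2.2400 = 97.0%.

97.0%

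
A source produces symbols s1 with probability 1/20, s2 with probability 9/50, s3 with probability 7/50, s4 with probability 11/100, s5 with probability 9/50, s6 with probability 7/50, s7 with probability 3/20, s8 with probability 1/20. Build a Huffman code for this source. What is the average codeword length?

Repeatedly combine the two least-probable nodes; the expected code length is the sum of the merged weights.
merge 1/20 + 1/20 → 1/10
merge 1/10 + 11/100 → 21/100
merge 7/50 + 7/50 → 7/25
merge 3/20 + 9/50 → 33/100
merge 9/50 + 21/100 → 39/100
merge 7/25 + 33/100 → 61/100
merge 39/100 + 61/100 → 1
L = 1/10 + 21/100 + 7/25 + 33/100 + 39/100 + 61/100 + 1 = 73/25 = 2.92 bits/symbol.

2.92 bits/symbol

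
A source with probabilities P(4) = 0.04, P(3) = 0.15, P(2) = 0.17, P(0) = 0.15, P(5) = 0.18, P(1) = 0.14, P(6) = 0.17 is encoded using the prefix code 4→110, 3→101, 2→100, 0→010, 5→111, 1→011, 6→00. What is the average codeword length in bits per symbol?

L̄ = Σ pᵢ·ℓᵢ = 0.04·3 + 0.15·3 + 0.17·3 + 0.15·3 + 0.18·3 + 0.14·3 + 0.17·2 = 2.83 bits/symbol.

2.83 bits/symbol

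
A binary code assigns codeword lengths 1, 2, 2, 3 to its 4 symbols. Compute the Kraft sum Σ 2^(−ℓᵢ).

With common denominator 2^3 = 8: Σ 2^(−ℓᵢ) = 4/8 + 2/8 + 2/8 + 1/8 = 9/8 = 1.125.

1.125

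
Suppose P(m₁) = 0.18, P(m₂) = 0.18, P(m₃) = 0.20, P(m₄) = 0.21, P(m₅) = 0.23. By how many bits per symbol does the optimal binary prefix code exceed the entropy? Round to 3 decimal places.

Entropy H = −Σ p log₂ p ≈ 2.3155 bits.
Huffman merges: 9/50+9/50→9/25; 1/5+21/100→41/100; 23/100+9/25→59/100; 41/100+59/100→1. L = 59/25 ≈ 2.3600.
L − H = 2.3600 − 2.3155 = 0.045 bits.

0.045 bits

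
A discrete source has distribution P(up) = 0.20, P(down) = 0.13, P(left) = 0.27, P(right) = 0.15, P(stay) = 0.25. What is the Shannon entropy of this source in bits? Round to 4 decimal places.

H = −Σ pᵢ log₂ pᵢ.
−0.20·log₂(0.20) = 0.4644
−0.13·log₂(0.13) = 0.3826
−0.27·log₂(0.27) = 0.5100
−0.15·log₂(0.15) = 0.4105
−0.25·log₂(0.25) = 0.5000
Sum ≈ 2.2676 → 2.2676 bits.

2.2676 bits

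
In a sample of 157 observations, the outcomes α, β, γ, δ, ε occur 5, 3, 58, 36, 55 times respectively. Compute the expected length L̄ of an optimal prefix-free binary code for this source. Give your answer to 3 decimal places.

1.962 bits/symbol

Probabilities are the counts divided by 157.
Repeatedly combine the two least-probable nodes; the expected code length is the sum of the merged weights.
merge 3/157 + 5/157 → 8/157
merge 8/157 + 36/157 → 44/157
merge 44/157 + 55/157 → 99/157
merge 58/157 + 99/157 → 1
L = 8/157 + 44/157 + 99/157 + 1 = 308/157 ≈ 1.962 bits/symbol.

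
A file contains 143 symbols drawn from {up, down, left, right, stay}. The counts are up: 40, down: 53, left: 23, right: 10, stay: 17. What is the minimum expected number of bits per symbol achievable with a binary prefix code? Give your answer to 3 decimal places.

Probabilities are the counts divided by 143.
Repeatedly combine the two least-probable nodes; the expected code length is the sum of the merged weights.
merge 10/143 + 17/143 → 27/143
merge 23/143 + 27/143 → 50/143
merge 40/143 + 50/143 → 90/143
merge 53/143 + 90/143 → 1
L = 27/143 + 50/143 + 90/143 + 1 = 310/143 ≈ 2.168 bits/symbol.

2.168 bits/symbol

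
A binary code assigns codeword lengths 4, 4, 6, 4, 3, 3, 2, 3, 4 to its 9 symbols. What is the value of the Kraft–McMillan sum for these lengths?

0.890625

With common denominator 2^6 = 64: Σ 2^(−ℓᵢ) = 4/64 + 4/64 + 1/64 + 4/64 + 8/64 + 8/64 + 16/64 + 8/64 + 4/64 = 57/64 = 0.890625.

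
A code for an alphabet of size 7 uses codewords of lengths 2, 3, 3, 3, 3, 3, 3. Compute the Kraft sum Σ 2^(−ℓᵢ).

With common denominator 2^3 = 8: Σ 2^(−ℓᵢ) = 2/8 + 1/8 + 1/8 + 1/8 + 1/8 + 1/8 + 1/8 = 8/8 = 1.

1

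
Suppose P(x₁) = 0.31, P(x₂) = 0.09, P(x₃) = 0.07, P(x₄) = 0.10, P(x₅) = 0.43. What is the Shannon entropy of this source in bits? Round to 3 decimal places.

1.961 bits

H = −Σ pᵢ log₂ pᵢ.
−0.31·log₂(0.31) = 0.5238
−0.09·log₂(0.09) = 0.3127
−0.07·log₂(0.07) = 0.2686
−0.10·log₂(0.10) = 0.3322
−0.43·log₂(0.43) = 0.5236
Sum ≈ 1.9608 → 1.961 bits.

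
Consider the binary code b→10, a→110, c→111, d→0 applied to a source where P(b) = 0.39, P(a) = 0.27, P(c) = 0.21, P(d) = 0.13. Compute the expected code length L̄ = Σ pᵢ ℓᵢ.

L̄ = Σ pᵢ·ℓᵢ = 0.39·2 + 0.27·3 + 0.21·3 + 0.13·1 = 2.35 bits/symbol.

2.35 bits/symbol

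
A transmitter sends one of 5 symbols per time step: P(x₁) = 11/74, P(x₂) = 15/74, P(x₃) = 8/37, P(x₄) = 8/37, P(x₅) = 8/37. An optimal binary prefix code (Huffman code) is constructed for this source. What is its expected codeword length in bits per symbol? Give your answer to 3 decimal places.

2.351 bits/symbol

Repeatedly combine the two least-probable nodes; the expected code length is the sum of the merged weights.
merge 11/74 + 15/74 → 13/37
merge 8/37 + 8/37 → 16/37
merge 8/37 + 13/37 → 21/37
merge 16/37 + 21/37 → 1
L = 13/37 + 16/37 + 21/37 + 1 = 87/37 ≈ 2.351 bits/symbol.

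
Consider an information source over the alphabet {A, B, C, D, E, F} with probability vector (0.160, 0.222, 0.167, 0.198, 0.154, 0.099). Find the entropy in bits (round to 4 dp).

H = −Σ pᵢ log₂ pᵢ.
−0.160·log₂(0.160) = 0.4230
−0.222·log₂(0.222) = 0.4820
−0.167·log₂(0.167) = 0.4312
−0.198·log₂(0.198) = 0.4626
−0.154·log₂(0.154) = 0.4156
−0.099·log₂(0.099) = 0.3303
Sum ≈ 2.5448 → 2.5448 bits.

2.5448 bits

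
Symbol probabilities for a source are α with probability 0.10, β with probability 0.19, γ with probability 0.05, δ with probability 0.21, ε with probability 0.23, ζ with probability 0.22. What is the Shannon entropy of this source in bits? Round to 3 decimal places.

H = −Σ pᵢ log₂ pᵢ.
−0.10·log₂(0.10) = 0.3322
−0.19·log₂(0.19) = 0.4552
−0.05·log₂(0.05) = 0.2161
−0.21·log₂(0.21) = 0.4728
−0.23·log₂(0.23) = 0.4877
−0.22·log₂(0.22) = 0.4806
Sum ≈ 2.4446 → 2.445 bits.

2.445 bits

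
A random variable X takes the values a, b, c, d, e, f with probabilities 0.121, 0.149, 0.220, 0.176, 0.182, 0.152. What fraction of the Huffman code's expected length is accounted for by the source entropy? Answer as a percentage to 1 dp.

98.5%

Entropy H = −Σ p log₂ p ≈ 2.5601 bits.
Huffman merges: 121/1000+149/1000→27/100; 19/125+22/125→41/125; 91/500+11/50→201/500; 27/100+41/125→299/500; 201/500+299/500→1. L = 1299/500 ≈ 2.5980.
Efficiency = H/L = 2.5601/2.5980 = 98.5%.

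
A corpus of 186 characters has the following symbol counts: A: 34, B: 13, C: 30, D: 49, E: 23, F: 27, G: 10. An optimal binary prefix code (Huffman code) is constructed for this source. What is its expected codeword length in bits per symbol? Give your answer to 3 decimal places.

2.677 bits/symbol

Probabilities are the counts divided by 186.
Repeatedly combine the two least-probable nodes; the expected code length is the sum of the merged weights.
merge 5/93 + 13/186 → 23/186
merge 23/186 + 23/186 → 23/93
merge 9/62 + 5/31 → 19/62
merge 17/93 + 23/93 → 40/93
merge 49/186 + 19/62 → 53/93
merge 40/93 + 53/93 → 1
L = 23/186 + 23/93 + 19/62 + 40/93 + 53/93 + 1 = 83/31 ≈ 2.677 bits/symbol.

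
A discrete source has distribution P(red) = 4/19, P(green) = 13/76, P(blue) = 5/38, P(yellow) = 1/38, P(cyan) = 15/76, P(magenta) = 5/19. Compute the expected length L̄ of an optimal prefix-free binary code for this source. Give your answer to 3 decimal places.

Repeatedly combine the two least-probable nodes; the expected code length is the sum of the merged weights.
merge 1/38 + 5/38 → 3/19
merge 3/19 + 13/76 → 25/76
merge 15/76 + 4/19 → 31/76
merge 5/19 + 25/76 → 45/76
merge 31/76 + 45/76 → 1
L = 3/19 + 25/76 + 31/76 + 45/76 + 1 = 189/76 ≈ 2.487 bits/symbol.

2.487 bits/symbol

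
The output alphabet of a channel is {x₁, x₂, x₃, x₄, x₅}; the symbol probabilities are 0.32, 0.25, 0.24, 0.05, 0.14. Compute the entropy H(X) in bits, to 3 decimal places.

2.133 bits

H = −Σ pᵢ log₂ pᵢ.
−0.32·log₂(0.32) = 0.5260
−0.25·log₂(0.25) = 0.5000
−0.24·log₂(0.24) = 0.4941
−0.05·log₂(0.05) = 0.2161
−0.14·log₂(0.14) = 0.3971
Sum ≈ 2.1334 → 2.133 bits.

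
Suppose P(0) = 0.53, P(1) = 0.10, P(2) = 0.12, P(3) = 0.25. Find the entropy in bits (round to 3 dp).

1.685 bits

H = −Σ pᵢ log₂ pᵢ.
−0.53·log₂(0.53) = 0.4854
−0.10·log₂(0.10) = 0.3322
−0.12·log₂(0.12) = 0.3671
−0.25·log₂(0.25) = 0.5000
Sum ≈ 1.6847 → 1.685 bits.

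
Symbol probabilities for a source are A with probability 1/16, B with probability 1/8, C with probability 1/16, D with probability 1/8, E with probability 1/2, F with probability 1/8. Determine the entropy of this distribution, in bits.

Each probability is a power of 1/2, so log₂(1/p) is an integer.
H = Σ p·log₂(1/p) = 1/16·4 + 1/8·3 + 1/16·4 + 1/8·3 + 1/2·1 + 1/8·3 = 2.125 bits.

2.125 bits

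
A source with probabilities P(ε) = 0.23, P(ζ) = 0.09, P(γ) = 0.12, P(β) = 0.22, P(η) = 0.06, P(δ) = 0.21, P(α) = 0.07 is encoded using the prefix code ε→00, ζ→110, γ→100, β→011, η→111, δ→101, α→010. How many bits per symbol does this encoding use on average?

L̄ = Σ pᵢ·ℓᵢ = 0.23·2 + 0.09·3 + 0.12·3 + 0.22·3 + 0.06·3 + 0.21·3 + 0.07·3 = 2.77 bits/symbol.

2.77 bits/symbol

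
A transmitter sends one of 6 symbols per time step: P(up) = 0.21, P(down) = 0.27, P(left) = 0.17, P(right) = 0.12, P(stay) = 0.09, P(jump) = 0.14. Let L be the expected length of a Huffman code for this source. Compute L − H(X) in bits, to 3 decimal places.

0.026 bits

Entropy H = −Σ p log₂ p ≈ 2.4943 bits.
Huffman merges: 9/100+3/25→21/100; 7/50+17/100→31/100; 21/100+21/100→21/50; 27/100+31/100→29/50; 21/50+29/50→1. L = 63/25 ≈ 2.5200.
L − H = 2.5200 − 2.4943 = 0.026 bits.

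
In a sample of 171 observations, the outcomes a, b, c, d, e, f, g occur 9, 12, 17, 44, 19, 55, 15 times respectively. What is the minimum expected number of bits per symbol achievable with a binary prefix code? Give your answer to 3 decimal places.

2.544 bits/symbol

Probabilities are the counts divided by 171.
Repeatedly combine the two least-probable nodes; the expected code length is the sum of the merged weights.
merge 1/19 + 4/57 → 7/57
merge 5/57 + 17/171 → 32/171
merge 1/9 + 7/57 → 40/171
merge 32/171 + 40/171 → 8/19
merge 44/171 + 55/171 → 11/19
merge 8/19 + 11/19 → 1
L = 7/57 + 32/171 + 40/171 + 8/19 + 11/19 + 1 = 145/57 ≈ 2.544 bits/symbol.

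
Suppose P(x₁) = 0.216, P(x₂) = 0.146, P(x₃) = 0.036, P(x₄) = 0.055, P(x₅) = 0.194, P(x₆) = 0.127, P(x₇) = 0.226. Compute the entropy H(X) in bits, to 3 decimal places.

2.608 bits

H = −Σ pᵢ log₂ pᵢ.
−0.216·log₂(0.216) = 0.4776
−0.146·log₂(0.146) = 0.4053
−0.036·log₂(0.036) = 0.1727
−0.055·log₂(0.055) = 0.2301
−0.194·log₂(0.194) = 0.4590
−0.127·log₂(0.127) = 0.3781
−0.226·log₂(0.226) = 0.4849
Sum ≈ 2.6076 → 2.608 bits.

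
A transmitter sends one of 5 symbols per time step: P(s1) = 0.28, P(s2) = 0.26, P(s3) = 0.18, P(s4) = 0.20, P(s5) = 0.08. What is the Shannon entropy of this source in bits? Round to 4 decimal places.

2.2207 bits

H = −Σ pᵢ log₂ pᵢ.
−0.28·log₂(0.28) = 0.5142
−0.26·log₂(0.26) = 0.5053
−0.18·log₂(0.18) = 0.4453
−0.20·log₂(0.20) = 0.4644
−0.08·log₂(0.08) = 0.2915
Sum ≈ 2.2207 → 2.2207 bits.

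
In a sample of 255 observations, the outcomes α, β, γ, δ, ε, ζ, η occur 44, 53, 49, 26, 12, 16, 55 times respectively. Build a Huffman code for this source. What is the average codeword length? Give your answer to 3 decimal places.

2.686 bits/symbol

Probabilities are the counts divided by 255.
Repeatedly combine the two least-probable nodes; the expected code length is the sum of the merged weights.
merge 4/85 + 16/255 → 28/255
merge 26/255 + 28/255 → 18/85
merge 44/255 + 49/255 → 31/85
merge 53/255 + 18/85 → 107/255
merge 11/51 + 31/85 → 148/255
merge 107/255 + 148/255 → 1
L = 28/255 + 18/85 + 31/85 + 107/255 + 148/255 + 1 = 137/51 ≈ 2.686 bits/symbol.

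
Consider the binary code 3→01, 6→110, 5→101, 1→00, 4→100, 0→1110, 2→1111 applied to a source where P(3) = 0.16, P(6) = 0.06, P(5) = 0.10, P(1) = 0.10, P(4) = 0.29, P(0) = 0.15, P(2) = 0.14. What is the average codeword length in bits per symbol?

L̄ = Σ pᵢ·ℓᵢ = 0.16·2 + 0.06·3 + 0.10·3 + 0.10·2 + 0.29·3 + 0.15·4 + 0.14·4 = 3.03 bits/symbol.

3.03 bits/symbol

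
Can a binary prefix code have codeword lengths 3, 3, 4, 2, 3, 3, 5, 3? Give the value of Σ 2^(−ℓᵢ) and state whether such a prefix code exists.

0.96875; yes

With common denominator 2^5 = 32: Σ 2^(−ℓᵢ) = 4/32 + 4/32 + 2/32 + 8/32 + 4/32 + 4/32 + 1/32 + 4/32 = 31/32 = 0.96875.
Kraft's inequality requires Σ ≤ 1; here Σ = 0.96875 ≤ 1, so such a prefix code exists.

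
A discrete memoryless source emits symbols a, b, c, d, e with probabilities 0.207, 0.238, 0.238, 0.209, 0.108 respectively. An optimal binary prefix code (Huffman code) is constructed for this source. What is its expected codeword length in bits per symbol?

Repeatedly combine the two least-probable nodes; the expected code length is the sum of the merged weights.
merge 27/250 + 207/1000 → 63/200
merge 209/1000 + 119/500 → 447/1000
merge 119/500 + 63/200 → 553/1000
merge 447/1000 + 553/1000 → 1
L = 63/200 + 447/1000 + 553/1000 + 1 = 463/200 = 2.315 bits/symbol.

2.315 bits/symbol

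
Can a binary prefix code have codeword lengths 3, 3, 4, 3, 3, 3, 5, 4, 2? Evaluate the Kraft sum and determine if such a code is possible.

With common denominator 2^5 = 32: Σ 2^(−ℓᵢ) = 4/32 + 4/32 + 2/32 + 4/32 + 4/32 + 4/32 + 1/32 + 2/32 + 8/32 = 33/32 = 1.03125.
Kraft's inequality requires Σ ≤ 1; here Σ = 1.03125 > 1, so no such prefix code exists.

1.03125; no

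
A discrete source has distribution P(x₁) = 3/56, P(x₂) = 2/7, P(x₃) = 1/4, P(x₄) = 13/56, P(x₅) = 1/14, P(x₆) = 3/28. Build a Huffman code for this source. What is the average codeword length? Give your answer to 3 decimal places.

2.357 bits/symbol

Repeatedly combine the two least-probable nodes; the expected code length is the sum of the merged weights.
merge 3/56 + 1/14 → 1/8
merge 3/28 + 1/8 → 13/56
merge 13/56 + 13/56 → 13/28
merge 1/4 + 2/7 → 15/28
merge 13/28 + 15/28 → 1
L = 1/8 + 13/56 + 13/28 + 15/28 + 1 = 33/14 ≈ 2.357 bits/symbol.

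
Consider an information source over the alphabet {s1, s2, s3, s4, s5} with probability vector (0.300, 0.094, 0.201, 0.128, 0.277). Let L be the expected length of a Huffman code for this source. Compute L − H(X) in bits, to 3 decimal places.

0.022 bits

Entropy H = −Σ p log₂ p ≈ 2.1996 bits.
Huffman merges: 47/500+16/125→111/500; 201/1000+111/500→423/1000; 277/1000+3/10→577/1000; 423/1000+577/1000→1. L = 1111/500 ≈ 2.2220.
L − H = 2.2220 − 2.1996 = 0.022 bits.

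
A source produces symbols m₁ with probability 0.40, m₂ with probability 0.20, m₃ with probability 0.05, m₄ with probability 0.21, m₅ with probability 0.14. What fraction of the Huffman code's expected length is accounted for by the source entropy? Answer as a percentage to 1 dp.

Entropy H = −Σ p log₂ p ≈ 2.0792 bits.
Huffman merges: 1/20+7/50→19/100; 19/100+1/5→39/100; 21/100+39/100→3/5; 2/5+3/5→1. L = 109/50 ≈ 2.1800.
Efficiency = H/L = 2.0792/2.1800 = 95.4%.

95.4%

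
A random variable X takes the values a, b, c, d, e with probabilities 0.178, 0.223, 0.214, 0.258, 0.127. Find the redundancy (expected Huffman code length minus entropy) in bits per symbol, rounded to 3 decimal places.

0.021 bits

Entropy H = −Σ p log₂ p ≈ 2.2844 bits.
Huffman merges: 127/1000+89/500→61/200; 107/500+223/1000→437/1000; 129/500+61/200→563/1000; 437/1000+563/1000→1. L = 461/200 ≈ 2.3050.
L − H = 2.3050 − 2.2844 = 0.021 bits.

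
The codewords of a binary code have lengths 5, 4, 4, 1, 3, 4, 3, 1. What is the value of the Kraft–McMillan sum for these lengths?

1.46875

With common denominator 2^5 = 32: Σ 2^(−ℓᵢ) = 1/32 + 2/32 + 2/32 + 16/32 + 4/32 + 2/32 + 4/32 + 16/32 = 47/32 = 1.46875.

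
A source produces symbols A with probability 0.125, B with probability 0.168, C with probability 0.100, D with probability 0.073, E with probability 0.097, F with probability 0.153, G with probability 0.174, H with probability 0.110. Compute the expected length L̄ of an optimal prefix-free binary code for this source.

2.996 bits/symbol

Repeatedly combine the two least-probable nodes; the expected code length is the sum of the merged weights.
merge 73/1000 + 97/1000 → 17/100
merge 1/10 + 11/100 → 21/100
merge 1/8 + 153/1000 → 139/500
merge 21/125 + 17/100 → 169/500
merge 87/500 + 21/100 → 48/125
merge 139/500 + 169/500 → 77/125
merge 48/125 + 77/125 → 1
L = 17/100 + 21/100 + 139/500 + 169/500 + 48/125 + 77/125 + 1 = 749/250 = 2.996 bits/symbol.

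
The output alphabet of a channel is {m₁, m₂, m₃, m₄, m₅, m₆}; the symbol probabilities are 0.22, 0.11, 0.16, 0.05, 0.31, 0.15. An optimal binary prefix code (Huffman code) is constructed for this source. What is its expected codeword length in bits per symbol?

2.47 bits/symbol

Repeatedly combine the two least-probable nodes; the expected code length is the sum of the merged weights.
merge 1/20 + 11/100 → 4/25
merge 3/20 + 4/25 → 31/100
merge 4/25 + 11/50 → 19/50
merge 31/100 + 31/100 → 31/50
merge 19/50 + 31/50 → 1
L = 4/25 + 31/100 + 19/50 + 31/50 + 1 = 247/100 = 2.47 bits/symbol.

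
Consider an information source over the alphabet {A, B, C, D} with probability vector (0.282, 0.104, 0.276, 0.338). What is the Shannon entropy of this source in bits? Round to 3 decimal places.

H = −Σ pᵢ log₂ pᵢ.
−0.282·log₂(0.282) = 0.5150
−0.104·log₂(0.104) = 0.3396
−0.276·log₂(0.276) = 0.5126
−0.338·log₂(0.338) = 0.5289
Sum ≈ 1.8961 → 1.896 bits.

1.896 bits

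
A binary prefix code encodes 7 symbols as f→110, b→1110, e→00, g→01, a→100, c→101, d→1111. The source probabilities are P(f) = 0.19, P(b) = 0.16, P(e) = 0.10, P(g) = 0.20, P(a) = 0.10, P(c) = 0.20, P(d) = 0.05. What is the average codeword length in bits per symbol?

L̄ = Σ pᵢ·ℓᵢ = 0.19·3 + 0.16·4 + 0.10·2 + 0.20·2 + 0.10·3 + 0.20·3 + 0.05·4 = 2.91 bits/symbol.

2.91 bits/symbol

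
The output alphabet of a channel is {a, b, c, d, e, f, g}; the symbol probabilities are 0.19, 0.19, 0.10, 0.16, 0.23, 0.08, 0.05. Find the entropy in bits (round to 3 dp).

2.661 bits

H = −Σ pᵢ log₂ pᵢ.
−0.19·log₂(0.19) = 0.4552
−0.19·log₂(0.19) = 0.4552
−0.10·log₂(0.10) = 0.3322
−0.16·log₂(0.16) = 0.4230
−0.23·log₂(0.23) = 0.4877
−0.08·log₂(0.08) = 0.2915
−0.05·log₂(0.05) = 0.2161
Sum ≈ 2.6609 → 2.661 bits.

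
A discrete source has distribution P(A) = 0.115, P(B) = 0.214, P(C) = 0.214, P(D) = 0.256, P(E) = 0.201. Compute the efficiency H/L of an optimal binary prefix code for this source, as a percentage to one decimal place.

Entropy H = −Σ p log₂ p ≈ 2.2793 bits.
Huffman merges: 23/200+201/1000→79/250; 107/500+107/500→107/250; 32/125+79/250→143/250; 107/250+143/250→1. L = 579/250 ≈ 2.3160.
Efficiency = H/L = 2.2793/2.3160 = 98.4%.

98.4%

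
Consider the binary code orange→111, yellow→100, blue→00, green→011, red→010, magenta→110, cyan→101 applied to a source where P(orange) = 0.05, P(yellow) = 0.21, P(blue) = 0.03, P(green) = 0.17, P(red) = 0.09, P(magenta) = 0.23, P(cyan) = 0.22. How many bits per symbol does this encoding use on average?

L̄ = Σ pᵢ·ℓᵢ = 0.05·3 + 0.21·3 + 0.03·2 + 0.17·3 + 0.09·3 + 0.23·3 + 0.22·3 = 2.97 bits/symbol.

2.97 bits/symbol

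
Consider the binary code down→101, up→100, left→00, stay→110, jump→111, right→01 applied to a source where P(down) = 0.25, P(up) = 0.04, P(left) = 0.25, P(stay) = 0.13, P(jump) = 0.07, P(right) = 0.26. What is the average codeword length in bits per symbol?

L̄ = Σ pᵢ·ℓᵢ = 0.25·3 + 0.04·3 + 0.25·2 + 0.13·3 + 0.07·3 + 0.26·2 = 2.49 bits/symbol.

2.49 bits/symbol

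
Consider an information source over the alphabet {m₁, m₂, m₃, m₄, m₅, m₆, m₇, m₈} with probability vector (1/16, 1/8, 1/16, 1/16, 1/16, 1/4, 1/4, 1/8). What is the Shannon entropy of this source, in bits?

2.75 bits

Each probability is a power of 1/2, so log₂(1/p) is an integer.
H = Σ p·log₂(1/p) = 1/16·4 + 1/8·3 + 1/16·4 + 1/16·4 + 1/16·4 + 1/4·2 + 1/4·2 + 1/8·3 = 2.75 bits.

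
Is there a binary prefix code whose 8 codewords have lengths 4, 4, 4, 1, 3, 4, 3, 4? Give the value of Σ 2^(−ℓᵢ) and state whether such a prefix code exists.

With common denominator 2^4 = 16: Σ 2^(−ℓᵢ) = 1/16 + 1/16 + 1/16 + 8/16 + 2/16 + 1/16 + 2/16 + 1/16 = 17/16 = 1.0625.
Kraft's inequality requires Σ ≤ 1; here Σ = 1.0625 > 1, so no such prefix code exists.

1.0625; no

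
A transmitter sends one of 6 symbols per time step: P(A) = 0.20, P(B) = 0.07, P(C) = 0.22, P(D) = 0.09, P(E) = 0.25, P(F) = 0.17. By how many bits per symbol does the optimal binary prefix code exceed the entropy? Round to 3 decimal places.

0.029 bits

Entropy H = −Σ p log₂ p ≈ 2.4608 bits.
Huffman merges: 7/100+9/100→4/25; 4/25+17/100→33/100; 1/5+11/50→21/50; 1/4+33/100→29/50; 21/50+29/50→1. L = 249/100 ≈ 2.4900.
L − H = 2.4900 − 2.4608 = 0.029 bits.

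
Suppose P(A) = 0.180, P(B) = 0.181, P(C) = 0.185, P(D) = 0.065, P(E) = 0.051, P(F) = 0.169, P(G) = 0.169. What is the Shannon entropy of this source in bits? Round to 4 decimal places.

2.6842 bits

H = −Σ pᵢ log₂ pᵢ.
−0.180·log₂(0.180) = 0.4453
−0.181·log₂(0.181) = 0.4463
−0.185·log₂(0.185) = 0.4504
−0.065·log₂(0.065) = 0.2563
−0.051·log₂(0.051) = 0.2190
−0.169·log₂(0.169) = 0.4335
−0.169·log₂(0.169) = 0.4335
Sum ≈ 2.6842 → 2.6842 bits.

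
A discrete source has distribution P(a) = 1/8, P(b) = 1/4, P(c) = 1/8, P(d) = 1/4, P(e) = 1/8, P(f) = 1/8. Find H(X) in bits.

2.5 bits

Each probability is a power of 1/2, so log₂(1/p) is an integer.
H = Σ p·log₂(1/p) = 1/8·3 + 1/4·2 + 1/8·3 + 1/4·2 + 1/8·3 + 1/8·3 = 2.5 bits.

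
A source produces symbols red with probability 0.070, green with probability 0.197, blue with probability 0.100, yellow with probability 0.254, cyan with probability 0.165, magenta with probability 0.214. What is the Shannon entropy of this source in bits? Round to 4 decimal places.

H = −Σ pᵢ log₂ pᵢ.
−0.070·log₂(0.070) = 0.2686
−0.197·log₂(0.197) = 0.4617
−0.100·log₂(0.100) = 0.3322
−0.254·log₂(0.254) = 0.5022
−0.165·log₂(0.165) = 0.4289
−0.214·log₂(0.214) = 0.4760
Sum ≈ 2.4696 → 2.4696 bits.

2.4696 bits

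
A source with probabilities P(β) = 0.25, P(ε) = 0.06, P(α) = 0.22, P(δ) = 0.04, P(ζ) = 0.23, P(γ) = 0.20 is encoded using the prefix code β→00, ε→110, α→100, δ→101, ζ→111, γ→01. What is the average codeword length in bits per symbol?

L̄ = Σ pᵢ·ℓᵢ = 0.25·2 + 0.06·3 + 0.22·3 + 0.04·3 + 0.23·3 + 0.20·2 = 2.55 bits/symbol.

2.55 bits/symbol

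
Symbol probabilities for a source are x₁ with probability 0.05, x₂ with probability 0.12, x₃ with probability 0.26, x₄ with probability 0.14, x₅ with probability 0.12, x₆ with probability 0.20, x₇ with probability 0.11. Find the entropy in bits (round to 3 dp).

2.667 bits

H = −Σ pᵢ log₂ pᵢ.
−0.05·log₂(0.05) = 0.2161
−0.12·log₂(0.12) = 0.3671
−0.26·log₂(0.26) = 0.5053
−0.14·log₂(0.14) = 0.3971
−0.12·log₂(0.12) = 0.3671
−0.20·log₂(0.20) = 0.4644
−0.11·log₂(0.11) = 0.3503
Sum ≈ 2.6673 → 2.667 bits.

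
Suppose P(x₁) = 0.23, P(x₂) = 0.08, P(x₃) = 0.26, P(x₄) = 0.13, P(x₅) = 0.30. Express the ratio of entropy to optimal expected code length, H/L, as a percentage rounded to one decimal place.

Entropy H = −Σ p log₂ p ≈ 2.1882 bits.
Huffman merges: 2/25+13/100→21/100; 21/100+23/100→11/25; 13/50+3/10→14/25; 11/25+14/25→1. L = 221/100 ≈ 2.2100.
Efficiency = H/L = 2.1882/2.2100 = 99.0%.

99.0%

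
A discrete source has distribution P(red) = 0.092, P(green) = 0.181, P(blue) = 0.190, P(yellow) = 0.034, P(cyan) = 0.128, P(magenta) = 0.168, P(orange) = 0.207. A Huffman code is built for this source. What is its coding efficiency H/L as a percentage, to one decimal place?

Entropy H = −Σ p log₂ p ≈ 2.6664 bits.
Huffman merges: 17/500+23/250→63/500; 63/500+16/125→127/500; 21/125+181/1000→349/1000; 19/100+207/1000→397/1000; 127/500+349/1000→603/1000; 397/1000+603/1000→1. L = 2729/1000 ≈ 2.7290.
Efficiency = H/L = 2.6664/2.7290 = 97.7%.

97.7%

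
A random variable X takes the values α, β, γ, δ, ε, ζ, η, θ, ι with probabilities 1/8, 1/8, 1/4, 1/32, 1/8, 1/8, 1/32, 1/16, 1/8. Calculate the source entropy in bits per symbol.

2.9375 bits

Each probability is a power of 1/2, so log₂(1/p) is an integer.
H = Σ p·log₂(1/p) = 1/8·3 + 1/8·3 + 1/4·2 + 1/32·5 + 1/8·3 + 1/8·3 + 1/32·5 + 1/16·4 + 1/8·3 = 2.9375 bits.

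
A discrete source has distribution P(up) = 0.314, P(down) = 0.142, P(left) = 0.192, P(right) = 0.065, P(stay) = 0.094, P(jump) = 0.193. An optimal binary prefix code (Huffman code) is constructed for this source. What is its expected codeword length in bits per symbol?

Repeatedly combine the two least-probable nodes; the expected code length is the sum of the merged weights.
merge 13/200 + 47/500 → 159/1000
merge 71/500 + 159/1000 → 301/1000
merge 24/125 + 193/1000 → 77/200
merge 301/1000 + 157/500 → 123/200
merge 77/200 + 123/200 → 1
L = 159/1000 + 301/1000 + 77/200 + 123/200 + 1 = 123/50 = 2.46 bits/symbol.

2.46 bits/symbol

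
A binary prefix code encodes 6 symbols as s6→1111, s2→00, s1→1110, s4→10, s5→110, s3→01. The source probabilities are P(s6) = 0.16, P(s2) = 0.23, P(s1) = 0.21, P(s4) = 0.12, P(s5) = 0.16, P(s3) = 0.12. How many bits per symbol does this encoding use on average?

L̄ = Σ pᵢ·ℓᵢ = 0.16·4 + 0.23·2 + 0.21·4 + 0.12·2 + 0.16·3 + 0.12·2 = 2.9 bits/symbol.

2.9 bits/symbol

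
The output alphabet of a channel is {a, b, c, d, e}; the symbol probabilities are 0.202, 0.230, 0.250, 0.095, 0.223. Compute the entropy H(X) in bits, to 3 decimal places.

H = −Σ pᵢ log₂ pᵢ.
−0.202·log₂(0.202) = 0.4661
−0.230·log₂(0.230) = 0.4877
−0.250·log₂(0.250) = 0.5000
−0.095·log₂(0.095) = 0.3226
−0.223·log₂(0.223) = 0.4828
Sum ≈ 2.2592 → 2.259 bits.

2.259 bits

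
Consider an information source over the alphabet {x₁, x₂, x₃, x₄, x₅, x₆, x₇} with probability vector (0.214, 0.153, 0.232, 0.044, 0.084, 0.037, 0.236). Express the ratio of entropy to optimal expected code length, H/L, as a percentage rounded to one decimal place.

Entropy H = −Σ p log₂ p ≈ 2.5455 bits.
Huffman merges: 37/1000+11/250→81/1000; 81/1000+21/250→33/200; 153/1000+33/200→159/500; 107/500+29/125→223/500; 59/250+159/500→277/500; 223/500+277/500→1. L = 641/250 ≈ 2.5640.
Efficiency = H/L = 2.5455/2.5640 = 99.3%.

99.3%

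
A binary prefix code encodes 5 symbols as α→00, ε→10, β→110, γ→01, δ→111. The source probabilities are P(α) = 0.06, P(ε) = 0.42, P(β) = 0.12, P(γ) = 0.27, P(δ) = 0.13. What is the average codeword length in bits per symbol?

L̄ = Σ pᵢ·ℓᵢ = 0.06·2 + 0.42·2 + 0.12·3 + 0.27·2 + 0.13·3 = 2.25 bits/symbol.

2.25 bits/symbol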